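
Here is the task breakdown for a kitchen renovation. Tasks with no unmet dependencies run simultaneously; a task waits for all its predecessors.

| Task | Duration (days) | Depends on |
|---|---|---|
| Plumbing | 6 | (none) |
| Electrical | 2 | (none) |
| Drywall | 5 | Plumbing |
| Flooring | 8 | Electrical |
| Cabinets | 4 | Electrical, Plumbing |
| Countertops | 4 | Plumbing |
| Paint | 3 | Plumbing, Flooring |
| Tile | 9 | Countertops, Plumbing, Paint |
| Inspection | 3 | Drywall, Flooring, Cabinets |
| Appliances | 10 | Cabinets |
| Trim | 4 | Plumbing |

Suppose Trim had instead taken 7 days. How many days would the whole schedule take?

22

Critical path before the change: Electrical→Flooring→Paint→Tile = 2+8+3+9 = 22 giving 22 days.
The longest path through Trim is only 10 days, so Trim has float 12.
No other chain overtakes it, so the finish is 22 days.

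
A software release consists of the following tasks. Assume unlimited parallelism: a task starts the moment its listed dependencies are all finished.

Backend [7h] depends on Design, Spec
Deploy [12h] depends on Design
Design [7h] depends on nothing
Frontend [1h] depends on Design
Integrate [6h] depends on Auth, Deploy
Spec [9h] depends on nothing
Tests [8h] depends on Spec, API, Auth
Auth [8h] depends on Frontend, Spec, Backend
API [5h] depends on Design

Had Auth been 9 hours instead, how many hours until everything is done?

The binding path is Spec→Backend→Auth→Tests = 9+7+8+8 = 32; finish at 32 hours.
Auth is on the critical path; changing it to 9 makes that path 33 hours.
That remains the longest chain; total 33 hours.

33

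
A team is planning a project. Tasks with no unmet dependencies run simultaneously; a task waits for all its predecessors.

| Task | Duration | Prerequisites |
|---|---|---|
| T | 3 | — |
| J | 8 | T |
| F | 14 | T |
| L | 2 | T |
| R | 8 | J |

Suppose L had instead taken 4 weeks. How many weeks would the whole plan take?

19

Critical path before the change: T→J→R = 3+8+8 = 19 giving 19 weeks.
L is off the critical path — its longest chain is 5 weeks, giving 14 of slack.
That remains the longest chain; total 19 weeks.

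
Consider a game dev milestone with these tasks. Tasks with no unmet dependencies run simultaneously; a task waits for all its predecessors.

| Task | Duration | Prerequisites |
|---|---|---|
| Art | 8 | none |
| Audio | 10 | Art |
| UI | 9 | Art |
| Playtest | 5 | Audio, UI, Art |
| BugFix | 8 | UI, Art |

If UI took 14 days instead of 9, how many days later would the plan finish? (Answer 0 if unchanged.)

Actual critical path: Art→UI→BugFix = 8+9+8 = 25 ⇒ 25 days.
UI is on the critical path; changing it to 14 makes that path 30 days.
That remains the longest chain; total 30 days.
Change in finish: 30 − 25 = +5 days.

5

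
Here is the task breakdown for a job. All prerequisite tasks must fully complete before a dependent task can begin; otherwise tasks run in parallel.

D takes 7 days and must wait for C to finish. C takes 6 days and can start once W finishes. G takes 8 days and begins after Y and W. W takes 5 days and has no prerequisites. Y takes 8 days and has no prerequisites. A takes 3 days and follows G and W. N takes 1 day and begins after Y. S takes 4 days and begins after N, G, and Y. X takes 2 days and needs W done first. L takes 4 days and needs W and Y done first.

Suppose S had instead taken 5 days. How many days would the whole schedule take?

21

Baseline: Y→G→S = 8+8+4 = 20 → 20 days.
S is on the critical path; changing it to 5 makes that path 21 days.
That remains the longest chain; total 21 days.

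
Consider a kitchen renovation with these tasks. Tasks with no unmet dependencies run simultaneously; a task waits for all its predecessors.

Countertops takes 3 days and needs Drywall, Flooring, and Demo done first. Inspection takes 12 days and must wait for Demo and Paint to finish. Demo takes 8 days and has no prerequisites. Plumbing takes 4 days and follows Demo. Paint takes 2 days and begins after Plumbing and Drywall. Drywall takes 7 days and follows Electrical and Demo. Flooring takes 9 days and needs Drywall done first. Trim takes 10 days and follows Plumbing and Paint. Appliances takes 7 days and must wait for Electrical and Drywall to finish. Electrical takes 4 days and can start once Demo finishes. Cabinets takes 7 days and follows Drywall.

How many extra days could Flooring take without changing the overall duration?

Critical path: Demo→Electrical→Drywall→Paint→Inspection = 8+4+7+2+12 = 33, so the finish is 33 days.
The longest chain containing Flooring totals 31 days.
Float = 33 − 31 = 2.

2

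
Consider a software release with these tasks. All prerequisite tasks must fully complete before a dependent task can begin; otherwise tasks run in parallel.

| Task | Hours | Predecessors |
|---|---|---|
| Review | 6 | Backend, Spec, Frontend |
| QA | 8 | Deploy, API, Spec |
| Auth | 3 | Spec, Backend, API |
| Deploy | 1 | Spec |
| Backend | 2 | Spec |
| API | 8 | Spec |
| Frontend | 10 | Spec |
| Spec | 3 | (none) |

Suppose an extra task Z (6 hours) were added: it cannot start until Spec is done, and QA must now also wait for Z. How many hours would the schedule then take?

19

Originally the schedule takes 19 hours.
With Z inserted, QA now waits for max(Deploy, API, Spec, Z).
New critical path: Spec→Frontend→Review = 3+10+6 = 19 ⇒ 19 hours.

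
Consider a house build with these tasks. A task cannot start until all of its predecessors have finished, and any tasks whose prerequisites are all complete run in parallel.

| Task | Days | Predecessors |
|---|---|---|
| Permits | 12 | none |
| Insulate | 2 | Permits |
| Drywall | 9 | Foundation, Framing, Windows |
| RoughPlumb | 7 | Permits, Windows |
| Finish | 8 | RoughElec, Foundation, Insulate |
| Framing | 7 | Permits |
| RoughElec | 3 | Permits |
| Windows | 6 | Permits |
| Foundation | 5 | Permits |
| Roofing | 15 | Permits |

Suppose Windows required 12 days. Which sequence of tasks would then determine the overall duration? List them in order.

Actual critical path: Permits→Framing→Drywall = 12+7+9 = 28 ⇒ 28 days.
Windows is off the critical path — its longest chain is 27 days, giving 1 of slack.
New critical path: Permits→Windows→Drywall = 12+12+9 = 33 ⇒ 33 days.

Permits, Windows, Drywall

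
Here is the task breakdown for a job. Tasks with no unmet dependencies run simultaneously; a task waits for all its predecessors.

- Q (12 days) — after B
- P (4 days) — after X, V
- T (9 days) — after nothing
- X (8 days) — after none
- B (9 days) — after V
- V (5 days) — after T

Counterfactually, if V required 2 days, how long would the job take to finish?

32

Actual critical path: T→V→B→Q = 9+5+9+12 = 35 ⇒ 35 days.
V lies on that path, so at 2 days the path becomes 32 days.
The critical path is still T→V→B→Q; finish is now 32 days.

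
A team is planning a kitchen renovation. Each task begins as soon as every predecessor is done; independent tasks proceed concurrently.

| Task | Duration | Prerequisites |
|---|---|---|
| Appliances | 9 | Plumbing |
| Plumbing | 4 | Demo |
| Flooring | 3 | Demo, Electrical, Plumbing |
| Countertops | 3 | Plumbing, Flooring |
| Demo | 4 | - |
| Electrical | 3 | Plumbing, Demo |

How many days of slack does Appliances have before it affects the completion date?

The longest chain is Demo→Plumbing→Electrical→Flooring→Countertops = 4+4+3+3+3 = 17; overall finish 17 days.
Longest path through Appliances: 17 days (earliest finish 17, latest finish 17).
So Appliances can slip 17 − 17 = 0 days.

0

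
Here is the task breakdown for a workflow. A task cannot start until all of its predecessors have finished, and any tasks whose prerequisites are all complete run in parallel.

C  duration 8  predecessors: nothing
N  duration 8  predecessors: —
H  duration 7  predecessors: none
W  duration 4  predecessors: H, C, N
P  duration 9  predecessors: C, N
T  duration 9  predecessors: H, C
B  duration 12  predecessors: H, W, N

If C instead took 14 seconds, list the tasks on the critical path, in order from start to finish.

C, W, B

Actual critical path: C→W→B = 8+4+12 = 24 ⇒ 24 seconds.
C lies on that path, so at 14 seconds the path becomes 30 seconds.
That remains the longest chain; total 30 seconds.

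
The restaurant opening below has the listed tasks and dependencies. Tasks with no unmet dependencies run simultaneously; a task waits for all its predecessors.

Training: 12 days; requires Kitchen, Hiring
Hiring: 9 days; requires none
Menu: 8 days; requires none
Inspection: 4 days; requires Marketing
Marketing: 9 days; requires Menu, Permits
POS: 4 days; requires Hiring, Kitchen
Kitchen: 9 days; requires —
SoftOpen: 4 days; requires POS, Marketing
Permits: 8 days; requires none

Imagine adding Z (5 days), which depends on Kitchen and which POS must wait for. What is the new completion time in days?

22

Originally the plan takes 21 days.
With Z inserted, POS now waits for max(Hiring, Kitchen, Z).
New critical path: Kitchen→Z→POS→SoftOpen = 9+5+4+4 = 22 ⇒ 22 days.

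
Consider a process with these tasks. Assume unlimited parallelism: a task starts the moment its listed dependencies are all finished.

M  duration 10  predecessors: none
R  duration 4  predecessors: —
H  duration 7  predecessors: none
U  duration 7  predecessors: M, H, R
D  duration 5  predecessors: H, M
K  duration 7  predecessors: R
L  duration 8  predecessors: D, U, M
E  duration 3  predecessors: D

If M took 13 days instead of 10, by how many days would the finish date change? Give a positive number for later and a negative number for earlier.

Critical path before the change: M→U→L = 10+7+8 = 25 giving 25 days.
M lies on that path, so at 13 days the path becomes 28 days.
No other chain overtakes it, so the finish is 28 days.
Change in finish: 28 − 25 = +3 days.

3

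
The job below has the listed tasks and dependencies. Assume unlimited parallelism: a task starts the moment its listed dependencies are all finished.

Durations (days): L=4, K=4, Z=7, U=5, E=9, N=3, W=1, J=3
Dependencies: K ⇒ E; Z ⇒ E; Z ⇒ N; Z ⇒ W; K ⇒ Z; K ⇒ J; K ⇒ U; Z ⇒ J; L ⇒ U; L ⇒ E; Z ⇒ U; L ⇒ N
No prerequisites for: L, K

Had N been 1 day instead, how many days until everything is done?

20

The binding path is K→Z→E = 4+7+9 = 20; finish at 20 days.
N has 6 days of float (longest path through it is 14).
The critical path is still K→Z→E; finish is now 20 days.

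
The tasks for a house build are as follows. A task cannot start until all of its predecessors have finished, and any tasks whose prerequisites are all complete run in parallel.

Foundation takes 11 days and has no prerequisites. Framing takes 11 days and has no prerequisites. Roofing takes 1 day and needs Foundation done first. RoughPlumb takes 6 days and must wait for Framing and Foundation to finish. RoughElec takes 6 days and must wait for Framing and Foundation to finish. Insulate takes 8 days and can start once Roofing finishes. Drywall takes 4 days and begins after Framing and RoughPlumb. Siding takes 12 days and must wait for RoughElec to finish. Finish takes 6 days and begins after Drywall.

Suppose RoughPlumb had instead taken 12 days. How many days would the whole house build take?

33

The binding path is Foundation→RoughElec→Siding = 11+6+12 = 29; finish at 29 days.
The longest path through RoughPlumb is only 27 days, so RoughPlumb has float 2.
New critical path: Foundation→RoughPlumb→Drywall→Finish = 11+12+4+6 = 33 ⇒ 33 days.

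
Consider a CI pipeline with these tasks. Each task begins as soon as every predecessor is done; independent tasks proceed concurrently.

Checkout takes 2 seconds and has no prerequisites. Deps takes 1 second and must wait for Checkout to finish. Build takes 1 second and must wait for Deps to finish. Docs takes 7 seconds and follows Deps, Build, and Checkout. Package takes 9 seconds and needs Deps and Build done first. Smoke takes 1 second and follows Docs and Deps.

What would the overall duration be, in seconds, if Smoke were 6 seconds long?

Baseline: Checkout→Deps→Build→Package = 2+1+1+9 = 13 → 13 seconds.
The longest path through Smoke is only 12 seconds, so Smoke has float 1.
Now Checkout→Deps→Build→Docs→Smoke = 2+1+1+7+6 = 17 is longest, so the finish becomes 17 seconds.

17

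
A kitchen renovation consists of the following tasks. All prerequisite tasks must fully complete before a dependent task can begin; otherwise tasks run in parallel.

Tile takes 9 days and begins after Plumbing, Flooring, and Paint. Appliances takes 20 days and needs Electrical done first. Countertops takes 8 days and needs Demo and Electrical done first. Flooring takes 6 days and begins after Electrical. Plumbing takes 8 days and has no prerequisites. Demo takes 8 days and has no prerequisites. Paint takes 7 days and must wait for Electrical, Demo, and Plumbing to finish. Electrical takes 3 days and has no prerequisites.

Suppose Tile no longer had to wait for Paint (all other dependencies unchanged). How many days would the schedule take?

With the dependency in place, Demo→Paint→Tile = 8+7+9 = 24 sets the finish at 24 days.
Without Paint→Tile, Tile's earliest start moves from 15 to 9.
The longest chain is now Electrical→Appliances = 3+20 = 23, so the schedule takes 23 days.

23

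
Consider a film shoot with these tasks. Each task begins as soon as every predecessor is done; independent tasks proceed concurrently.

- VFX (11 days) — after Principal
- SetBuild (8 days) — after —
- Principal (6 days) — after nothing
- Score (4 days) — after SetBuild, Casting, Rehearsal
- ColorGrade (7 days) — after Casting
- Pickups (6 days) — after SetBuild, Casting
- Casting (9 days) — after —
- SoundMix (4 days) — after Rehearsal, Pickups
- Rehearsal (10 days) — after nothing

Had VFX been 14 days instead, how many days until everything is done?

As given, the longest chain is Casting→Pickups→SoundMix = 9+6+4 = 19, so the finish is 19 days.
The longest path through VFX is only 17 days, so VFX has float 2.
The binding chain switches to Principal→VFX = 6+14 = 20; finish 20 days.

20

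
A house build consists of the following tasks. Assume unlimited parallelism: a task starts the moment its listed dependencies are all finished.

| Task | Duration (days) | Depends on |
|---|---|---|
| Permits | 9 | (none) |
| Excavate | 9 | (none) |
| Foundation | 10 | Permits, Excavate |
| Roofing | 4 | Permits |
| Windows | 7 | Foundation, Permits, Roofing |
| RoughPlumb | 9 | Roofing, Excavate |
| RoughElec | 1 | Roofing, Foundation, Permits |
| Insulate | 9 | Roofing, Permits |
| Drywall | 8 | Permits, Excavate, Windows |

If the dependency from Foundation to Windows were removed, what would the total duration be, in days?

Before: longest chain Permits→Foundation→Windows→Drywall = 9+10+7+8 = 34, finish 34.
Without Foundation→Windows, Windows's earliest start moves from 19 to 13.
New critical path: Permits→Roofing→Windows→Drywall = 9+4+7+8 = 28 ⇒ 28 days.

28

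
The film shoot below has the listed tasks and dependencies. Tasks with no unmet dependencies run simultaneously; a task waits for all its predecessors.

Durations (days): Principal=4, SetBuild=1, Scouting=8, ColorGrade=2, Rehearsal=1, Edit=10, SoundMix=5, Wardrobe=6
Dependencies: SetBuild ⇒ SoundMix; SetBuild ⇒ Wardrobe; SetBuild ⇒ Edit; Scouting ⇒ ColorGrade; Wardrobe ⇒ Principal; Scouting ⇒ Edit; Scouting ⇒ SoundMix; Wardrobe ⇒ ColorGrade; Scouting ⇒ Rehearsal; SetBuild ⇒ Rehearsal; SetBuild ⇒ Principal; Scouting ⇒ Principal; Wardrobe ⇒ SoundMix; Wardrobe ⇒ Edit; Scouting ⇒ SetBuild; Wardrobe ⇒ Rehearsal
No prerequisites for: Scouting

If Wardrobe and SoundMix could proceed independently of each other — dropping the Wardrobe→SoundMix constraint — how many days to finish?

With the dependency in place, Scouting→SetBuild→Wardrobe→Edit = 8+1+6+10 = 25 sets the finish at 25 days.
Without Wardrobe→SoundMix, SoundMix's earliest start moves from 15 to 9.
After: Scouting→SetBuild→Wardrobe→Edit = 8+1+6+10 = 25 → 25 days.

25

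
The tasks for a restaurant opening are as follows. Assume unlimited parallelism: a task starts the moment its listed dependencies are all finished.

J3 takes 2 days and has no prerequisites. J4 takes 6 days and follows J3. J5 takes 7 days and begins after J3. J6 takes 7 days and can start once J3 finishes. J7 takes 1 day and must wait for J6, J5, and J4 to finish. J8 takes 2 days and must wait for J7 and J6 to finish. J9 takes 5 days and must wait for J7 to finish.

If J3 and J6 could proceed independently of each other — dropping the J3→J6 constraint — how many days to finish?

With the dependency in place, J3→J5→J7→J9 = 2+7+1+5 = 15 sets the finish at 15 days.
Without J3→J6, J6's earliest start moves from 2 to 0.
New critical path: J3→J5→J7→J9 = 2+7+1+5 = 15 ⇒ 15 days.

15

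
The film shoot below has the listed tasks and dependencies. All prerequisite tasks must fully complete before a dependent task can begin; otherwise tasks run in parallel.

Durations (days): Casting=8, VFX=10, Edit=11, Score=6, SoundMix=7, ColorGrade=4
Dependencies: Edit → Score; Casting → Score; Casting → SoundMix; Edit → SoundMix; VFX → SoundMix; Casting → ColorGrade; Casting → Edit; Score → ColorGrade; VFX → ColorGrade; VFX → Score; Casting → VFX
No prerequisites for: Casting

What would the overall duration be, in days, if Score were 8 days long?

31

As given, the longest chain is Casting→Edit→Score→ColorGrade = 8+11+6+4 = 29, so the finish is 29 days.
Since Score is critical, the +2 change carries straight to that chain (now 31 days).
That remains the longest chain; total 31 days.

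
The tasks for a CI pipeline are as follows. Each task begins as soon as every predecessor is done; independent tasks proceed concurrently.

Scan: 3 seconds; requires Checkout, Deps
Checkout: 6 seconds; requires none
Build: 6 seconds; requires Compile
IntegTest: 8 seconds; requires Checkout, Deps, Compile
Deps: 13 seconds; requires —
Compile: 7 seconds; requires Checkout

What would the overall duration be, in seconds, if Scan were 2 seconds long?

21

As given, the longest chain is Checkout→Compile→IntegTest = 6+7+8 = 21, so the finish is 21 seconds.
Scan has 5 seconds of float (longest path through it is 16).
That remains the longest chain; total 21 seconds.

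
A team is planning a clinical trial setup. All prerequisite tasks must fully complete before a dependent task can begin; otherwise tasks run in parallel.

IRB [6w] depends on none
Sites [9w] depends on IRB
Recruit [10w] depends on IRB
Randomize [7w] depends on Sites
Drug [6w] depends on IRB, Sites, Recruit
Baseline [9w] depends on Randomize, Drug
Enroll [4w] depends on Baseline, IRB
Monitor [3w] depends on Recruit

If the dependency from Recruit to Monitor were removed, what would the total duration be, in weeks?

Original critical path: IRB→Sites→Randomize→Baseline→Enroll = 6+9+7+9+4 = 35 ⇒ 35 weeks.
Without Recruit→Monitor, Monitor's earliest start moves from 16 to 0.
The longest chain is now IRB→Sites→Randomize→Baseline→Enroll = 6+9+7+9+4 = 35, so the clinical trial setup takes 35 weeks.

35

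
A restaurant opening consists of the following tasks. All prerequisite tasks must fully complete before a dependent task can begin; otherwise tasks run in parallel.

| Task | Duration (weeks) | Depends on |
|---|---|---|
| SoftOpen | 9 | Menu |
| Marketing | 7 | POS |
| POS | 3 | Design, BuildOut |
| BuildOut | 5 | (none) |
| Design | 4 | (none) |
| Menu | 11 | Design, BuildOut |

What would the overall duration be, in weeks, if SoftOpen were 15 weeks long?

31

As given, the longest chain is BuildOut→Menu→SoftOpen = 5+11+9 = 25, so the finish is 25 weeks.
Since SoftOpen is critical, the +6 change carries straight to that chain (now 31 weeks).
The critical path is still BuildOut→Menu→SoftOpen; finish is now 31 weeks.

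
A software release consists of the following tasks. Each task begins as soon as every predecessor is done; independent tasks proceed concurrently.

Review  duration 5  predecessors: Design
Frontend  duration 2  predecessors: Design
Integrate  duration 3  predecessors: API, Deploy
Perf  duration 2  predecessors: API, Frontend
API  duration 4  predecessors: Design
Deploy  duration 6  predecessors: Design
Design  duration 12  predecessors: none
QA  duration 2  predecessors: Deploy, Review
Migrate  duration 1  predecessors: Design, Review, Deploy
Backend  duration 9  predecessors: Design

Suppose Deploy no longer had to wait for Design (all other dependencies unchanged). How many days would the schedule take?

With the dependency in place, Design→Backend = 12+9 = 21 sets the finish at 21 days.
Without Design→Deploy, Deploy's earliest start moves from 12 to 0.
After: Design→Backend = 12+9 = 21 → 21 days.

21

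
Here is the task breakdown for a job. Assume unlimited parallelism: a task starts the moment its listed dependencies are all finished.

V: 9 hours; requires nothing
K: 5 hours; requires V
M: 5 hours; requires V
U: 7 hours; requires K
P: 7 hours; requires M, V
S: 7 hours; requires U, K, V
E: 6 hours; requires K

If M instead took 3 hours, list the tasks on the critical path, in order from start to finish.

V, K, U, S

The binding path is V→K→U→S = 9+5+7+7 = 28; finish at 28 hours.
M has 7 hours of float (longest path through it is 21).
No other chain overtakes it, so the finish is 28 hours.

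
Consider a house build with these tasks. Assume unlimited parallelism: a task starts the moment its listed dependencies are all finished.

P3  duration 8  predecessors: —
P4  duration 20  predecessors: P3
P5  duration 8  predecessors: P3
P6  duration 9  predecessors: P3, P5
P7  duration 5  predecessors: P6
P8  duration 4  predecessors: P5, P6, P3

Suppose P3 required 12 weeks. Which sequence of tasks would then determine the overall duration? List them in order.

As given, the longest chain is P3→P5→P6→P7 = 8+8+9+5 = 30, so the finish is 30 weeks.
P3 lies on that path, so at 12 weeks the path becomes 34 weeks.
That remains the longest chain; total 34 weeks.

P3, P5, P6, P7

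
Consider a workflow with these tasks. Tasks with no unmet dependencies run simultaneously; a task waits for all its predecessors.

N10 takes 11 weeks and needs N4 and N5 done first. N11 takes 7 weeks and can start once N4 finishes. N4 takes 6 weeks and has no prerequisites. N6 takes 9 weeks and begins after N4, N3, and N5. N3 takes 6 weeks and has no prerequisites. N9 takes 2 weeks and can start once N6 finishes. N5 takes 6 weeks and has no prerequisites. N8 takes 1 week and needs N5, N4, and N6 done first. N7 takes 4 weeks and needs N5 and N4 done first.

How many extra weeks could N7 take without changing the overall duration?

7

The longest chain is N3→N6→N9 = 6+9+2 = 17; overall finish 17 weeks.
N7 finishes as early as 10 and must finish by 17.
Float = 17 − 10 = 7.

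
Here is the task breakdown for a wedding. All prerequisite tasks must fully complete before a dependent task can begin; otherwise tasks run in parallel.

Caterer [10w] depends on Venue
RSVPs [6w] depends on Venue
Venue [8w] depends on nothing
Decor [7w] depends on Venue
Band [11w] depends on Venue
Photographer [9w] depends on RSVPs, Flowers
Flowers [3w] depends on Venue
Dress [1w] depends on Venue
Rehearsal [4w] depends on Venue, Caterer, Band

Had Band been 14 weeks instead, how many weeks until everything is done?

26

Baseline: Venue→Band→Rehearsal = 8+11+4 = 23 → 23 weeks.
Since Band is critical, the +3 change carries straight to that chain (now 26 weeks).
The critical path is still Venue→Band→Rehearsal; finish is now 26 weeks.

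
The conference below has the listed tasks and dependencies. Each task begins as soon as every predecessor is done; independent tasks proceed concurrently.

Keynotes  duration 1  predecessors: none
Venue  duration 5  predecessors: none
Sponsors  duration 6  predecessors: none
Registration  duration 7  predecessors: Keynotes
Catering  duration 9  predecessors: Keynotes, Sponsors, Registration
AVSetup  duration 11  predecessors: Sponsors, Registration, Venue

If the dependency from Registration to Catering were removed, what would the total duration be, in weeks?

Before: longest chain Keynotes→Registration→AVSetup = 1+7+11 = 19, finish 19.
Without Registration→Catering, Catering's earliest start moves from 8 to 6.
New critical path: Keynotes→Registration→AVSetup = 1+7+11 = 19 ⇒ 19 weeks.

19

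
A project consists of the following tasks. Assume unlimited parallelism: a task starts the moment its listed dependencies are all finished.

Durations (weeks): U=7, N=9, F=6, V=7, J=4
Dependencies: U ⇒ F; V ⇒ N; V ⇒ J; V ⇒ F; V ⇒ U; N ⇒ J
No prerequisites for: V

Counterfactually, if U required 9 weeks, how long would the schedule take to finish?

22

Baseline: V→U→F = 7+7+6 = 20 → 20 weeks.
U is on the critical path; changing it to 9 makes that path 22 weeks.
No other chain overtakes it, so the finish is 22 weeks.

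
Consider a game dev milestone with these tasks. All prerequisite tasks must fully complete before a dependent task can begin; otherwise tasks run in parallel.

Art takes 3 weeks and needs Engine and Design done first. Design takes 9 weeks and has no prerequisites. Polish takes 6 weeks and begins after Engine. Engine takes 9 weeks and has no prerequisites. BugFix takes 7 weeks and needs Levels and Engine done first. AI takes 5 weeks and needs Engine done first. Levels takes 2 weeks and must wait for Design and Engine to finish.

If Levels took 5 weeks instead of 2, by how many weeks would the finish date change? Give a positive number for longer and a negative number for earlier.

Critical path before the change: Design→Levels→BugFix = 9+2+7 = 18 giving 18 weeks.
Levels lies on that path, so at 5 weeks the path becomes 21 weeks.
The critical path is still Design→Levels→BugFix; finish is now 21 weeks.
Change in finish: 21 − 18 = +3 weeks.

3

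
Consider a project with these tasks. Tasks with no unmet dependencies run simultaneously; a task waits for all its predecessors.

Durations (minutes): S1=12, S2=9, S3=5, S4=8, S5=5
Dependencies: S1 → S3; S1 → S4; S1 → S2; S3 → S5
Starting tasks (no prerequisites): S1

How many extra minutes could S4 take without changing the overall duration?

2

S1→S3→S5 = 12+5+5 = 22 sets the makespan at 22 minutes.
The longest chain containing S4 totals 20 minutes.
So S4 can slip 22 − 20 = 2 minutes.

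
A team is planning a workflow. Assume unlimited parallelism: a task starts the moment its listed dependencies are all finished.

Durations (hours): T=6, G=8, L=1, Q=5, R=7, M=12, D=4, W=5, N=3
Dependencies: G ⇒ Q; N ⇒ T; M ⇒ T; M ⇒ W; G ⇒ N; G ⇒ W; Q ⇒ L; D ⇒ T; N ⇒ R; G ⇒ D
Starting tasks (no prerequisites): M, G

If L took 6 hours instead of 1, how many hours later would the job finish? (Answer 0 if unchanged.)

Baseline: M→T = 12+6 = 18 → 18 hours.
The longest path through L is only 14 hours, so L has float 4.
Now G→Q→L = 8+5+6 = 19 is longest, so the finish becomes 19 hours.
Change in finish: 19 − 18 = +1 hours.

1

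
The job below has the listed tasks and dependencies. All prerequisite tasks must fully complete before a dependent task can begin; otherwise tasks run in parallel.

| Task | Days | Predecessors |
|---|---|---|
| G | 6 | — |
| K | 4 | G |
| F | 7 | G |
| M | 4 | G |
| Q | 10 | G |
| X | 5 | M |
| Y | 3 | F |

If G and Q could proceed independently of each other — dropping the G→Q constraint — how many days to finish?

Before: longest chain G→F→Y = 6+7+3 = 16, finish 16.
Without G→Q, Q's earliest start moves from 6 to 0.
New critical path: G→F→Y = 6+7+3 = 16 ⇒ 16 days.

16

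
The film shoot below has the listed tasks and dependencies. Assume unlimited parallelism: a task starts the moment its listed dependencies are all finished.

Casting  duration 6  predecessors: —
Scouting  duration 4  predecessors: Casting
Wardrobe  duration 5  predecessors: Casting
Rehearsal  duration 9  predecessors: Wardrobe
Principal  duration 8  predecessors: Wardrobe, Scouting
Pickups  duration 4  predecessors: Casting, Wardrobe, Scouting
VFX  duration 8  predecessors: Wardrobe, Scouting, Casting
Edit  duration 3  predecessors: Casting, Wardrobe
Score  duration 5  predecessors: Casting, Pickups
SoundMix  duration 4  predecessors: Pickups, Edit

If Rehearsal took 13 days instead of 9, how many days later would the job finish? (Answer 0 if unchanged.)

Baseline: Casting→Wardrobe→Rehearsal = 6+5+9 = 20 → 20 days.
Rehearsal is on the critical path; changing it to 13 makes that path 24 days.
No other chain overtakes it, so the finish is 24 days.
Change in finish: 24 − 20 = +4 days.

4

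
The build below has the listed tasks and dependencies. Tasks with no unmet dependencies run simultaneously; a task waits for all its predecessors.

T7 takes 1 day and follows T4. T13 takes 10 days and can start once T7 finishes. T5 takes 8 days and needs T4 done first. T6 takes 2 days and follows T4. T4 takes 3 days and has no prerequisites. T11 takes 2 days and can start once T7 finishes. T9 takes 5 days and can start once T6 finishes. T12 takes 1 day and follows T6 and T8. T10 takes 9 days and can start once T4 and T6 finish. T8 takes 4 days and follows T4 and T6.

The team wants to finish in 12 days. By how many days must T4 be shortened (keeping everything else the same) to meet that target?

Current finish: 14 days; target: 12.
T4 is on every critical path, so each day cut from T4 cuts the finish by one (this holds down to a finish of 12).
Need 14 − 12 = 2 days off T4 → T4 becomes 1 day, finish becomes 12.

2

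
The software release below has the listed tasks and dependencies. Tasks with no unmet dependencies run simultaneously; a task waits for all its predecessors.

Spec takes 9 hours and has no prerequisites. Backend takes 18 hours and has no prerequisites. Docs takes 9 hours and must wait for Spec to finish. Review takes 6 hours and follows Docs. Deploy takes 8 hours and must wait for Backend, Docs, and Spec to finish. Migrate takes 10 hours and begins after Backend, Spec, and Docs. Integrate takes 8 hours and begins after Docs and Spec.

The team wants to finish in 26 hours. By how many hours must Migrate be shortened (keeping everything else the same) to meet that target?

Current finish: 28 hours; target: 26.
Migrate is on every critical path, so each hour cut from Migrate cuts the finish by one (this holds down to a finish of 26).
Need 28 − 26 = 2 hours off Migrate → Migrate becomes 8 hours, finish becomes 26.

2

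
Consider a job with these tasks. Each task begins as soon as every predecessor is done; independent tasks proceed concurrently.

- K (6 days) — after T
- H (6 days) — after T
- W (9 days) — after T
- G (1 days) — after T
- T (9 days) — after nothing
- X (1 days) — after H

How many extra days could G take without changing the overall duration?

Critical path: T→W = 9+9 = 18, so the finish is 18 days.
The longest chain containing G totals 10 days.
So G can slip 18 − 10 = 8 days.

8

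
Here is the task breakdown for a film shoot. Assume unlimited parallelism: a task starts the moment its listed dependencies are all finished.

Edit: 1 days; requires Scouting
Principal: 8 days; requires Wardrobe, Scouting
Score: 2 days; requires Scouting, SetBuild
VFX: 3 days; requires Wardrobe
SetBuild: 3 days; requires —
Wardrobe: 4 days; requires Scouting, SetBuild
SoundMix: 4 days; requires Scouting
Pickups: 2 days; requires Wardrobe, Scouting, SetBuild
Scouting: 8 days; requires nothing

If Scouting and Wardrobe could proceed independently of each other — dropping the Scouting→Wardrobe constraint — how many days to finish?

16

Original critical path: Scouting→Wardrobe→Principal = 8+4+8 = 20 ⇒ 20 days.
Without Scouting→Wardrobe, Wardrobe's earliest start moves from 8 to 3.
After: Scouting→Principal = 8+8 = 16 → 16 days.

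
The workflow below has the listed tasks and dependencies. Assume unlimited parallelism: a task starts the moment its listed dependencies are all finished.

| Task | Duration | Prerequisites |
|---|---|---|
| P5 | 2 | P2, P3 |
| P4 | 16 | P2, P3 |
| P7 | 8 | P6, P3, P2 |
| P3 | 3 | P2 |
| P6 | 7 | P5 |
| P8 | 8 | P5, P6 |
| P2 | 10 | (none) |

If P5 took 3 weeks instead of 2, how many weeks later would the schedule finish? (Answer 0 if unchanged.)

Actual critical path: P2→P3→P5→P6→P7 = 10+3+2+7+8 = 30 ⇒ 30 weeks.
P5 lies on that path, so at 3 weeks the path becomes 31 weeks.
The critical path is still P2→P3→P5→P6→P7; finish is now 31 weeks.
Change in finish: 31 − 30 = +1 weeks.

1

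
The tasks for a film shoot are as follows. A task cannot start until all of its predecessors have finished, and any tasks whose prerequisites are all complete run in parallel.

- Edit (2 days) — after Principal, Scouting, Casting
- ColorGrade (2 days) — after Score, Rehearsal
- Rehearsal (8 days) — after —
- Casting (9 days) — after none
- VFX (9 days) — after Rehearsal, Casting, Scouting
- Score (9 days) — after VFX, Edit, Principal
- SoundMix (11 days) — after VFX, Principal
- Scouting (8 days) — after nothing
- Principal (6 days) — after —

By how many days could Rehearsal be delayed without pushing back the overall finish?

1

The longest chain is Casting→VFX→Score→ColorGrade = 9+9+9+2 = 29; overall finish 29 days.
The longest chain containing Rehearsal totals 28 days.
Float = 29 − 28 = 1.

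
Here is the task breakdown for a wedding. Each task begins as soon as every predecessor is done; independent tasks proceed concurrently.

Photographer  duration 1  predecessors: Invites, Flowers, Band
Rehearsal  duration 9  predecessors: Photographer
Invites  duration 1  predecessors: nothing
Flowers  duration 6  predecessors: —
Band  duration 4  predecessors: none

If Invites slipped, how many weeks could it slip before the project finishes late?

5

Critical path: Flowers→Photographer→Rehearsal = 6+1+9 = 16, so the finish is 16 weeks.
The longest chain containing Invites totals 11 weeks.
So Invites can slip 6 − 1 = 5 weeks.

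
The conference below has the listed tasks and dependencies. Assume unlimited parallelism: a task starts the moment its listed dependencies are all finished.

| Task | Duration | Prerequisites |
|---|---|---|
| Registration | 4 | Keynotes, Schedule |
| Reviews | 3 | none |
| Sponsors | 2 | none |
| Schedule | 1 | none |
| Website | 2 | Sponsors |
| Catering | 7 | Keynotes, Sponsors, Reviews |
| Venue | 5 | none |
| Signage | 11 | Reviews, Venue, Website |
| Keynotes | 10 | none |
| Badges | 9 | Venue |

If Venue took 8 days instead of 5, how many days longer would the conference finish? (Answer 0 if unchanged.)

Baseline: Keynotes→Catering = 10+7 = 17 → 17 days.
The longest path through Venue is only 16 days, so Venue has float 1.
New critical path: Venue→Signage = 8+11 = 19 ⇒ 19 days.
Change in finish: 19 − 17 = +2 days.

2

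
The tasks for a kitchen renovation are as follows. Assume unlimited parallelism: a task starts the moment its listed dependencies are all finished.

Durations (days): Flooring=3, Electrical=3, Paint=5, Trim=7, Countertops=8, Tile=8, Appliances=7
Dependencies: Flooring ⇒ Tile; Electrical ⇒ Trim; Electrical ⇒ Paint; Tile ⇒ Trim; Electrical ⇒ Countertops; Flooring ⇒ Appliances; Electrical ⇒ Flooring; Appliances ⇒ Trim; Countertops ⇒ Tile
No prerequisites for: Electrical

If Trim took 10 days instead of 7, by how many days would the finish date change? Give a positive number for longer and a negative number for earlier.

Actual critical path: Electrical→Countertops→Tile→Trim = 3+8+8+7 = 26 ⇒ 26 days.
Since Trim is critical, the +3 change carries straight to that chain (now 29 days).
The critical path is still Electrical→Countertops→Tile→Trim; finish is now 29 days.
Change in finish: 29 − 26 = +3 days.

3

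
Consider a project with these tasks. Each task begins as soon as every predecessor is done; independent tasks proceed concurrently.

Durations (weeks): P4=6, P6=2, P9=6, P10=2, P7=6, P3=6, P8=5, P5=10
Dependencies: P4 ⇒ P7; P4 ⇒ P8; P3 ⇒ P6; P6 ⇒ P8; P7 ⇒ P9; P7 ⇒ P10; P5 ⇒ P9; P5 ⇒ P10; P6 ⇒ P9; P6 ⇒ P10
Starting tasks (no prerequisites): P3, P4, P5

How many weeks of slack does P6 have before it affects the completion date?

4

The longest chain is P4→P7→P9 = 6+6+6 = 18; overall finish 18 weeks.
P6 finishes as early as 8 and must finish by 12.
So P6 can slip 12 − 8 = 4 weeks.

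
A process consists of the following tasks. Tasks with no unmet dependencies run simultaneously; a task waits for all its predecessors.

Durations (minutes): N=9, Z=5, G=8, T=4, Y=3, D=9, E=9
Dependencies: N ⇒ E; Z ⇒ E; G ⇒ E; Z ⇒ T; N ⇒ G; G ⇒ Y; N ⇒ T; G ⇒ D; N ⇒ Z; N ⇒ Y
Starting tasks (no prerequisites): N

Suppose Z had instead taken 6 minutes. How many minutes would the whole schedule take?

The binding path is N→G→D = 9+8+9 = 26; finish at 26 minutes.
Z has 3 minutes of float (longest path through it is 23).
That remains the longest chain; total 26 minutes.

26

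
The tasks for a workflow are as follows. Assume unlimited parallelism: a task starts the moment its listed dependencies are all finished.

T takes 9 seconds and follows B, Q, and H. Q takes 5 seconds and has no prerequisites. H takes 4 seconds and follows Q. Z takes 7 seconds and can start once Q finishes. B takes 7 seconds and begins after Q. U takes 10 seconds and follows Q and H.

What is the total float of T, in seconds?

The longest chain is Q→B→T = 5+7+9 = 21; overall finish 21 seconds.
T finishes as early as 21 and must finish by 21.
Float = 21 − 21 = 0.

0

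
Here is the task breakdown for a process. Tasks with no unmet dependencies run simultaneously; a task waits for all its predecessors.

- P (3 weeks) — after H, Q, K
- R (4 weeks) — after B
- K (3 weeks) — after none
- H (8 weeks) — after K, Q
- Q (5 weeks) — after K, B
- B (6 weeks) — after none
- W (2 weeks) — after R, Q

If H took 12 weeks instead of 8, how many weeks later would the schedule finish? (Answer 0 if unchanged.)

4

Critical path before the change: B→Q→H→P = 6+5+8+3 = 22 giving 22 weeks.
H is on the critical path; changing it to 12 makes that path 26 weeks.
The critical path is still B→Q→H→P; finish is now 26 weeks.
Change in finish: 26 − 22 = +4 weeks.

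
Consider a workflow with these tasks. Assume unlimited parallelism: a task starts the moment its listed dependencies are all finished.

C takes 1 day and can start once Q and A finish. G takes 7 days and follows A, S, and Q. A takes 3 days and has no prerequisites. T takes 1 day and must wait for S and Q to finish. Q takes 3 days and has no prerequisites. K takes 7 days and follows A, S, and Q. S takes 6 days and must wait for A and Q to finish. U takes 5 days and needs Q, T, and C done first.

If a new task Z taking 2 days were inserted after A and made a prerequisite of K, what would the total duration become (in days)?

Originally the job takes 16 days.
With Z inserted, K now waits for max(A, S, Q, Z).
New critical path: Q→S→G = 3+6+7 = 16 ⇒ 16 days.

16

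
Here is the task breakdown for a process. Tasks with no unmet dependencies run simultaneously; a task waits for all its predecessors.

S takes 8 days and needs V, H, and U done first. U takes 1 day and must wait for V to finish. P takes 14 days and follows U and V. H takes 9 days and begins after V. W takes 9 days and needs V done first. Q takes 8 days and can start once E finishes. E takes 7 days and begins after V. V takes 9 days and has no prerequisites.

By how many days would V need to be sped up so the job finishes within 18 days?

8

Current finish: 26 days; target: 18.
V is on every critical path, so each day cut from V cuts the finish by one (this holds down to a finish of 18).
Need 26 − 18 = 8 days off V → V becomes 1 day, finish becomes 18.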